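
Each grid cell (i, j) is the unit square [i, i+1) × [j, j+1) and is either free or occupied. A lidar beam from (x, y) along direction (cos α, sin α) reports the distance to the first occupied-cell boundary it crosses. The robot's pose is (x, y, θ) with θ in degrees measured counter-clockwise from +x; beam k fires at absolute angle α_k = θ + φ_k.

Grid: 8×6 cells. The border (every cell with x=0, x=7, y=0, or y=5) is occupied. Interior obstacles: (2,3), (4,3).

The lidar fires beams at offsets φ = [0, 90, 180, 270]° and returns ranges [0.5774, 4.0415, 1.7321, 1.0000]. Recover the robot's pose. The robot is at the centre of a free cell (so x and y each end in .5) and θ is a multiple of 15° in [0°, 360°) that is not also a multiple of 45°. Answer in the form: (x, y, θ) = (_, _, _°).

The pose lattice has 22·16 = 352 candidates. Test each by forward raycasting.
  (6.5, 4.5, 345°): beam 1 = 0.5176 ≠ 0.5774 ✗
  (6.5, 2.5, 15°): beam 1 = 0.5176 ≠ 0.5774 ✗
  (2.5, 1.5, 75°): beam 1 = 1.5529 ≠ 0.5774 ✗
  (2.5, 2.5, 300°): beam 1 = 1.7321 ≠ 0.5774 ✗
  (4.5, 4.5, 165°): beam 1 = 1.9319 ≠ 0.5774 ✗
  …
  (3.5, 1.5, 300°): r_1=0.5774, r_2=4.0415, r_3=1.7321, r_4=1.0000 — all match ✓
No second candidate reproduces the full scan.

(x, y, θ) = (3.5, 1.5, 300°)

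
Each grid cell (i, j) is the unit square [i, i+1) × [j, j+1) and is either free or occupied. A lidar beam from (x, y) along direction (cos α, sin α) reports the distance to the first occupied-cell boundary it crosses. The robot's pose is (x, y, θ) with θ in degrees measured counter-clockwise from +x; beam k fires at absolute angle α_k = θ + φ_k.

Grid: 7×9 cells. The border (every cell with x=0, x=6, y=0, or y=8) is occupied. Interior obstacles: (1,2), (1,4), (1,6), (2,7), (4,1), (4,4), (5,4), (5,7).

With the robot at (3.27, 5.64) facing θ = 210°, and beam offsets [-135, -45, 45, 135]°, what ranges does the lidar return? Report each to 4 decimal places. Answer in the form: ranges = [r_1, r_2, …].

beam 1: φ=-135°, α=75°
  dir = (cos 75°, sin 75°) = (0.2588, 0.9659); from cell (3,5)
  next x-line at t=2.8205, next y-line at t=0.3727; Δt_x=3.8637, Δt_y=1.0353
    y: enter (3,6) at t=0.3727
    y: enter (3,7) at t=1.4080
    y: enter (3,8) at t=2.4433 ← occupied
  → r_1 = 2.4433
beam 2: φ=-45°, α=165°
  dir = (cos 165°, sin 165°) = (-0.9659, 0.2588); from cell (3,5)
  next x-line at t=0.2795, next y-line at t=1.3909; Δt_x=1.0353, Δt_y=3.8637
    x: enter (2,5) at t=0.2795
    x: enter (1,5) at t=1.3148
    y: enter (1,6) at t=1.3909 ← occupied
  → r_2 = 1.3909
beam 3: φ=45°, α=255°
  dir = (cos 255°, sin 255°) = (-0.2588, -0.9659); from cell (3,5)
  next x-line at t=1.0432, next y-line at t=0.6626; Δt_x=3.8637, Δt_y=1.0353
    y: enter (3,4) at t=0.6626
    x: enter (2,4) at t=1.0432
    y: enter (2,3) at t=1.6979
    y: enter (2,2) at t=2.7331
    y: enter (2,1) at t=3.7684
    y: enter (2,0) at t=4.8037 ← occupied
  → r_3 = 4.8037
beam 4: φ=135°, α=345°
  dir = (cos 345°, sin 345°) = (0.9659, -0.2588); from cell (3,5)
  next x-line at t=0.7558, next y-line at t=2.4728; Δt_x=1.0353, Δt_y=3.8637
    x: enter (4,5) at t=0.7558
    x: enter (5,5) at t=1.7910
    y: enter (5,4) at t=2.4728 ← occupied
  → r_4 = 2.4728

ranges = [2.4433, 1.3909, 4.8037, 2.4728]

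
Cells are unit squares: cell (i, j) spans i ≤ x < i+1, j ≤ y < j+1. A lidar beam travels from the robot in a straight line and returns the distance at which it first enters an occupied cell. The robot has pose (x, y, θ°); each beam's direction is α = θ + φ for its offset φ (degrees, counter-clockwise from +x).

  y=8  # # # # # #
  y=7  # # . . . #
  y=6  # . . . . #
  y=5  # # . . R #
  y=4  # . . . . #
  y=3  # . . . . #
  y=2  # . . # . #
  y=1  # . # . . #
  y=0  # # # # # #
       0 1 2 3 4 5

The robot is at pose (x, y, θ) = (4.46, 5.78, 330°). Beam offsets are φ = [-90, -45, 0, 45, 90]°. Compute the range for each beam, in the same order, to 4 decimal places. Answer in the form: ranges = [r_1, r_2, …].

ranges = [4.3648, 2.0864, 0.6235, 0.5590, 1.0800]

beam 1: φ=-90°, α=240°
  direction (-0.5000, -0.8660); cell (4,5); t to first gridline: x 0.9200, y 0.9007 (then +2.0000 / +1.1547)
    (4,4) via y @ 0.9007
    (3,4) via x @ 0.9200
    (3,3) via y @ 2.0554
    (2,3) via x @ 2.9200
    (2,2) via y @ 3.2101
    (2,1) via y @ 4.3648  # hit
  → r_1 = 4.3648
beam 2: φ=-45°, α=285°
  direction (0.2588, -0.9659); cell (4,5); t to first gridline: x 2.0864, y 0.8075 (then +3.8637 / +1.0353)
    (4,4) via y @ 0.8075
    (4,3) via y @ 1.8428
    (5,3) via x @ 2.0864  # hit
  → r_2 = 2.0864
beam 3: φ=0°, α=330°
  direction (0.8660, -0.5000); cell (4,5); t to first gridline: x 0.6235, y 1.5600 (then +1.1547 / +2.0000)
    (5,5) via x @ 0.6235  # hit
  → r_3 = 0.6235
beam 4: φ=45°, α=15°
  direction (0.9659, 0.2588); cell (4,5); t to first gridline: x 0.5590, y 0.8500 (then +1.0353 / +3.8637)
    (5,5) via x @ 0.5590  # hit
  → r_4 = 0.5590
beam 5: φ=90°, α=60°
  direction (0.5000, 0.8660); cell (4,5); t to first gridline: x 1.0800, y 0.2540 (then +2.0000 / +1.1547)
    (4,6) via y @ 0.2540
    (5,6) via x @ 1.0800  # hit
  → r_5 = 1.0800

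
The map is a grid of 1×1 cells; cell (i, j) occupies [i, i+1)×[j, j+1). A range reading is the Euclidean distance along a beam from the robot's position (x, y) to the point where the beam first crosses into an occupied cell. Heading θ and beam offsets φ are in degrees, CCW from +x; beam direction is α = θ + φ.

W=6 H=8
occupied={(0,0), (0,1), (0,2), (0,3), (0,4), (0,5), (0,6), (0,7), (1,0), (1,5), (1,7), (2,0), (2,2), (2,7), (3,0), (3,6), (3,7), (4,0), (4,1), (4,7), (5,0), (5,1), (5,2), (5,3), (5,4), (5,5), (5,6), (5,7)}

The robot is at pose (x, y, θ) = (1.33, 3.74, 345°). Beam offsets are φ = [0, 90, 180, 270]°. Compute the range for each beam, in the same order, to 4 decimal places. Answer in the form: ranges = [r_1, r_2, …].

ranges = [3.7995, 1.3044, 0.3416, 1.2750]

beam 1: φ=0°, α=345°
  direction (0.9659, -0.2588); cell (1,3); t to first gridline: x 0.6936, y 2.8591 (then +1.0353 / +3.8637)
    (2,3) via x @ 0.6936
    (3,3) via x @ 1.7289
    (4,3) via x @ 2.7642
    (4,2) via y @ 2.8591
    (5,2) via x @ 3.7995  # hit
  → r_1 = 3.7995
beam 2: φ=90°, α=75°
  direction (0.2588, 0.9659); cell (1,3); t to first gridline: x 2.5887, y 0.2692 (then +3.8637 / +1.0353)
    (1,4) via y @ 0.2692
    (1,5) via y @ 1.3044  # hit
  → r_2 = 1.3044
beam 3: φ=180°, α=165°
  direction (-0.9659, 0.2588); cell (1,3); t to first gridline: x 0.3416, y 1.0046 (then +1.0353 / +3.8637)
    (0,3) via x @ 0.3416  # hit
  → r_3 = 0.3416
beam 4: φ=270°, α=255°
  direction (-0.2588, -0.9659); cell (1,3); t to first gridline: x 1.2750, y 0.7661 (then +3.8637 / +1.0353)
    (1,2) via y @ 0.7661
    (0,2) via x @ 1.2750  # hit
  → r_4 = 1.2750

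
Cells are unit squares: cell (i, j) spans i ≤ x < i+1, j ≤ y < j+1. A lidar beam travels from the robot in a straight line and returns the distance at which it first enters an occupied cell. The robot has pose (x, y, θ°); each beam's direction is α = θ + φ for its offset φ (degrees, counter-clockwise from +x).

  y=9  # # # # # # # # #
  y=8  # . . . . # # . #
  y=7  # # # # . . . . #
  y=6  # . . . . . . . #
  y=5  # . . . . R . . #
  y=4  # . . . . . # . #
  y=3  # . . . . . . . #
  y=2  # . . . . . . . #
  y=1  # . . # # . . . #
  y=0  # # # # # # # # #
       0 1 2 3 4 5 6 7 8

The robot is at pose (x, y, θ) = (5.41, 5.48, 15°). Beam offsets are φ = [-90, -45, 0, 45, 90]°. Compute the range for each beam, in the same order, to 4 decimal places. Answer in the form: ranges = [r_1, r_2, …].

ranges = [4.6380, 0.9600, 2.6814, 2.9098, 3.6442]

beam 1: φ=-90°, α=285°
  dir = (cos 285°, sin 285°) = (0.2588, -0.9659); from cell (5,5)
  next x-line at t=2.2796, next y-line at t=0.4969; Δt_x=3.8637, Δt_y=1.0353
    y: enter (5,4) at t=0.4969
    y: enter (5,3) at t=1.5322
    x: enter (6,3) at t=2.2796
    y: enter (6,2) at t=2.5675
    y: enter (6,1) at t=3.6028
    y: enter (6,0) at t=4.6380 ← occupied
  → r_1 = 4.6380
beam 2: φ=-45°, α=330°
  dir = (cos 330°, sin 330°) = (0.8660, -0.5000); from cell (5,5)
  next x-line at t=0.6813, next y-line at t=0.9600; Δt_x=1.1547, Δt_y=2.0000
    x: enter (6,5) at t=0.6813
    y: enter (6,4) at t=0.9600 ← occupied
  → r_2 = 0.9600
beam 3: φ=0°, α=15°
  dir = (cos 15°, sin 15°) = (0.9659, 0.2588); from cell (5,5)
  next x-line at t=0.6108, next y-line at t=2.0091; Δt_x=1.0353, Δt_y=3.8637
    x: enter (6,5) at t=0.6108
    x: enter (7,5) at t=1.6461
    y: enter (7,6) at t=2.0091
    x: enter (8,6) at t=2.6814 ← occupied
  → r_3 = 2.6814
beam 4: φ=45°, α=60°
  dir = (cos 60°, sin 60°) = (0.5000, 0.8660); from cell (5,5)
  next x-line at t=1.1800, next y-line at t=0.6004; Δt_x=2.0000, Δt_y=1.1547
    y: enter (5,6) at t=0.6004
    x: enter (6,6) at t=1.1800
    y: enter (6,7) at t=1.7551
    y: enter (6,8) at t=2.9098 ← occupied
  → r_4 = 2.9098
beam 5: φ=90°, α=105°
  dir = (cos 105°, sin 105°) = (-0.2588, 0.9659); from cell (5,5)
  next x-line at t=1.5841, next y-line at t=0.5383; Δt_x=3.8637, Δt_y=1.0353
    y: enter (5,6) at t=0.5383
    y: enter (5,7) at t=1.5736
    x: enter (4,7) at t=1.5841
    y: enter (4,8) at t=2.6089
    y: enter (4,9) at t=3.6442 ← occupied
  → r_5 = 3.6442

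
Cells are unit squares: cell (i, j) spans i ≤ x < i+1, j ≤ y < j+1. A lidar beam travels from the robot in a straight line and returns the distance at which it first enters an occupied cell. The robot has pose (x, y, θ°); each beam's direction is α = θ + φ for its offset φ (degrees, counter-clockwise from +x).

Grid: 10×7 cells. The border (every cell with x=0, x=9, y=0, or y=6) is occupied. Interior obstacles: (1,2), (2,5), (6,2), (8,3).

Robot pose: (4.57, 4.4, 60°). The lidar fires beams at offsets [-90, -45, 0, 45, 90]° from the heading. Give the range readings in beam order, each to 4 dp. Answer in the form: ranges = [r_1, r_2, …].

ranges = [2.8000, 4.5863, 1.8475, 1.6564, 1.8129]

beam 1: φ=-90°, α=330°
  cosα=0.8660 sinα=-0.5000 | (4,4) | tMaxX 0.4965 tMaxY 0.8000 | tΔX 1.1547 tΔY 2.0000
    t=0.4965 [x] (5,4)
    t=0.8000 [y] (5,3)
    t=1.6512 [x] (6,3)
    t=2.8000 [y] (6,2) — stop
  → r_1 = 2.8000
beam 2: φ=-45°, α=15°
  cosα=0.9659 sinα=0.2588 | (4,4) | tMaxX 0.4452 tMaxY 2.3182 | tΔX 1.0353 tΔY 3.8637
    t=0.4452 [x] (5,4)
    t=1.4804 [x] (6,4)
    t=2.3182 [y] (6,5)
    t=2.5157 [x] (7,5)
    t=3.5510 [x] (8,5)
    t=4.5863 [x] (9,5) — stop
  → r_2 = 4.5863
beam 3: φ=0°, α=60°
  cosα=0.5000 sinα=0.8660 | (4,4) | tMaxX 0.8600 tMaxY 0.6928 | tΔX 2.0000 tΔY 1.1547
    t=0.6928 [y] (4,5)
    t=0.8600 [x] (5,5)
    t=1.8475 [y] (5,6) — stop
  → r_3 = 1.8475
beam 4: φ=45°, α=105°
  cosα=-0.2588 sinα=0.9659 | (4,4) | tMaxX 2.2023 tMaxY 0.6212 | tΔX 3.8637 tΔY 1.0353
    t=0.6212 [y] (4,5)
    t=1.6564 [y] (4,6) — stop
  → r_4 = 1.6564
beam 5: φ=90°, α=150°
  cosα=-0.8660 sinα=0.5000 | (4,4) | tMaxX 0.6582 tMaxY 1.2000 | tΔX 1.1547 tΔY 2.0000
    t=0.6582 [x] (3,4)
    t=1.2000 [y] (3,5)
    t=1.8129 [x] (2,5) — stop
  → r_5 = 1.8129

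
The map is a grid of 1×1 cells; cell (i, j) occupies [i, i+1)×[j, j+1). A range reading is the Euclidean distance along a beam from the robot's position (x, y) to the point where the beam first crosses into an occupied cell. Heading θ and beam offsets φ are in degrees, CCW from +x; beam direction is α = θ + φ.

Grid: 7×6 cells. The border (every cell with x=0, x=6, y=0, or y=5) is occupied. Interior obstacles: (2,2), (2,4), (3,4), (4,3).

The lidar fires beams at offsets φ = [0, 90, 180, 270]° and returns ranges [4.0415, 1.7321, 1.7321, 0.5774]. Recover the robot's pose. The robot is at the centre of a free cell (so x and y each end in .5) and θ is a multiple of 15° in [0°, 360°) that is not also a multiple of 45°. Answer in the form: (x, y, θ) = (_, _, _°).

(x, y, θ) = (4.5, 2.5, 150°)

The pose lattice has 16·16 = 256 candidates. Test each by forward raycasting.
  (5.5, 4.5, 60°): beam 1 = 0.5774 ≠ 4.0415 ✗
  (3.5, 1.5, 60°): beam 1 = 1.7321 ≠ 4.0415 ✗
  (4.5, 1.5, 15°): beam 1 = 1.5529 ≠ 4.0415 ✗
  (1.5, 2.5, 330°): beam 1 = 0.5774 ≠ 4.0415 ✗
  …
  (4.5, 2.5, 150°): r_1=4.0415, r_2=1.7321, r_3=1.7321, r_4=0.5774 — all match ✓
Unique over the lattice → pose = (4.5, 2.5, 150°).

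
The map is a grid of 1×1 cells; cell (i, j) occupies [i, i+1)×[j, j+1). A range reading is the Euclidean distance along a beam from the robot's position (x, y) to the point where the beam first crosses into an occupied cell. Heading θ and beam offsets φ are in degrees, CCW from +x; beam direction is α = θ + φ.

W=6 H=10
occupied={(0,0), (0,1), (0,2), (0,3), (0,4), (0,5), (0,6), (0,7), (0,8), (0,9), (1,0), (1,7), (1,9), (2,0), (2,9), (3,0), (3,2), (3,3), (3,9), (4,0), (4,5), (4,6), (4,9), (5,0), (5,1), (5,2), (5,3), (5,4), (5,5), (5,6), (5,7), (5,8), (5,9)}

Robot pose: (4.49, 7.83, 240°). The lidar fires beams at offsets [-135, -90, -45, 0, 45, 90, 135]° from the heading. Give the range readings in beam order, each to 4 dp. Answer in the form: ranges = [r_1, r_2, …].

beam 1: φ=-135°, α=105°
  dir = (cos 105°, sin 105°) = (-0.2588, 0.9659); from cell (4,7)
  next x-line at t=1.8932, next y-line at t=0.1760; Δt_x=3.8637, Δt_y=1.0353
    y: enter (4,8) at t=0.1760
    y: enter (4,9) at t=1.2113 ← occupied
  → r_1 = 1.2113
beam 2: φ=-90°, α=150°
  dir = (cos 150°, sin 150°) = (-0.8660, 0.5000); from cell (4,7)
  next x-line at t=0.5658, next y-line at t=0.3400; Δt_x=1.1547, Δt_y=2.0000
    y: enter (4,8) at t=0.3400
    x: enter (3,8) at t=0.5658
    x: enter (2,8) at t=1.7205
    y: enter (2,9) at t=2.3400 ← occupied
  → r_2 = 2.3400
beam 3: φ=-45°, α=195°
  dir = (cos 195°, sin 195°) = (-0.9659, -0.2588); from cell (4,7)
  next x-line at t=0.5073, next y-line at t=3.2069; Δt_x=1.0353, Δt_y=3.8637
    x: enter (3,7) at t=0.5073
    x: enter (2,7) at t=1.5426
    x: enter (1,7) at t=2.5778 ← occupied
  → r_3 = 2.5778
beam 4: φ=0°, α=240°
  dir = (cos 240°, sin 240°) = (-0.5000, -0.8660); from cell (4,7)
  next x-line at t=0.9800, next y-line at t=0.9584; Δt_x=2.0000, Δt_y=1.1547
    y: enter (4,6) at t=0.9584 ← occupied
  → r_4 = 0.9584
beam 5: φ=45°, α=285°
  dir = (cos 285°, sin 285°) = (0.2588, -0.9659); from cell (4,7)
  next x-line at t=1.9705, next y-line at t=0.8593; Δt_x=3.8637, Δt_y=1.0353
    y: enter (4,6) at t=0.8593 ← occupied
  → r_5 = 0.8593
beam 6: φ=90°, α=330°
  dir = (cos 330°, sin 330°) = (0.8660, -0.5000); from cell (4,7)
  next x-line at t=0.5889, next y-line at t=1.6600; Δt_x=1.1547, Δt_y=2.0000
    x: enter (5,7) at t=0.5889 ← occupied
  → r_6 = 0.5889
beam 7: φ=135°, α=15°
  dir = (cos 15°, sin 15°) = (0.9659, 0.2588); from cell (4,7)
  next x-line at t=0.5280, next y-line at t=0.6568; Δt_x=1.0353, Δt_y=3.8637
    x: enter (5,7) at t=0.5280 ← occupied
  → r_7 = 0.5280

ranges = [1.2113, 2.3400, 2.5778, 0.9584, 0.8593, 0.5889, 0.5280]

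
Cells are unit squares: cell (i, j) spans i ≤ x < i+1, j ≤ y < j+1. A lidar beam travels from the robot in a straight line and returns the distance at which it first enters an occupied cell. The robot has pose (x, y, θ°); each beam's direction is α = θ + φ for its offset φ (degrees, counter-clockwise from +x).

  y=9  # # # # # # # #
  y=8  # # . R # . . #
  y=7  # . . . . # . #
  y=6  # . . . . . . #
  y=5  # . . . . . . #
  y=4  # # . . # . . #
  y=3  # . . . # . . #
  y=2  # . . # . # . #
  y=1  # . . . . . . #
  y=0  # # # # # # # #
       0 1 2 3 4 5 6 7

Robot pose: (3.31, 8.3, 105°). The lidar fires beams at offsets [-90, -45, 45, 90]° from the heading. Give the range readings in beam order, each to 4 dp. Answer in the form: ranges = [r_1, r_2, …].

ranges = [0.7143, 0.8083, 1.4000, 2.3915]

beam 1: φ=-90°, α=15°
  direction (0.9659, 0.2588); cell (3,8); t to first gridline: x 0.7143, y 2.7046 (then +1.0353 / +3.8637)
    (4,8) via x @ 0.7143  # hit
  → r_1 = 0.7143
beam 2: φ=-45°, α=60°
  direction (0.5000, 0.8660); cell (3,8); t to first gridline: x 1.3800, y 0.8083 (then +2.0000 / +1.1547)
    (3,9) via y @ 0.8083  # hit
  → r_2 = 0.8083
beam 3: φ=45°, α=150°
  direction (-0.8660, 0.5000); cell (3,8); t to first gridline: x 0.3580, y 1.4000 (then +1.1547 / +2.0000)
    (2,8) via x @ 0.3580
    (2,9) via y @ 1.4000  # hit
  → r_3 = 1.4000
beam 4: φ=90°, α=195°
  direction (-0.9659, -0.2588); cell (3,8); t to first gridline: x 0.3209, y 1.1591 (then +1.0353 / +3.8637)
    (2,8) via x @ 0.3209
    (2,7) via y @ 1.1591
    (1,7) via x @ 1.3562
    (0,7) via x @ 2.3915  # hit
  → r_4 = 2.3915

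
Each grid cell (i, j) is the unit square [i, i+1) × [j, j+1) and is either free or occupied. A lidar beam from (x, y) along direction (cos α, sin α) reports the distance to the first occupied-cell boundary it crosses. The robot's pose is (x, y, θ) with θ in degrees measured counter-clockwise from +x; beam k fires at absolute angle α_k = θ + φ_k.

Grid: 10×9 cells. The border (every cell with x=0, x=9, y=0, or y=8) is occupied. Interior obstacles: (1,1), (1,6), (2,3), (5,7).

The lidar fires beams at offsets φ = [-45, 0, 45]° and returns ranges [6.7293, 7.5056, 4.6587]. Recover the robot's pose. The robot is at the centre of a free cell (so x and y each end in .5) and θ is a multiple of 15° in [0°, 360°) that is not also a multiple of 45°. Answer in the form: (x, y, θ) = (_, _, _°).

Candidates: 52 free-cell centres × 16 headings = 832 poses. Raycast each; keep the one whose scan matches to 4 dp.
  (6.5, 3.5, 75°): beam 1 = 2.8868 ≠ 6.7293 ✗
  (7.5, 5.5, 285°): beam 1 = 5.1962 ≠ 6.7293 ✗
  (2.5, 1.5, 210°): beam 1 = 0.5176 ≠ 6.7293 ✗
  (5.5, 2.5, 105°): beam 1 = 6.3509 ≠ 6.7293 ✗
  …
  (5.5, 1.5, 120°): r_1=6.7293, r_2=7.5056, r_3=4.6587 — all match ✓
No second candidate reproduces the full scan.

(x, y, θ) = (5.5, 1.5, 120°)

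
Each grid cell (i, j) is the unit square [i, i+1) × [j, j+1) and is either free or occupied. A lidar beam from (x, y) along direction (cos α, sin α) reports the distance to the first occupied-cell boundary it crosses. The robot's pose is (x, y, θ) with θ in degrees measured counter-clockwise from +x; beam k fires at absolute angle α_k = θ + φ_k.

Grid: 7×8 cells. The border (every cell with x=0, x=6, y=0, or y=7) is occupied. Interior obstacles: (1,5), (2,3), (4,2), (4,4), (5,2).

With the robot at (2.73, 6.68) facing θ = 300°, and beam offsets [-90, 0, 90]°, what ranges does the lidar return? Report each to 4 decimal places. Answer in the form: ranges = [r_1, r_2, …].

beam 1: φ=-90°, α=210°
  direction (-0.8660, -0.5000); cell (2,6); t to first gridline: x 0.8429, y 1.3600 (then +1.1547 / +2.0000)
    (1,6) via x @ 0.8429
    (1,5) via y @ 1.3600  # hit
  → r_1 = 1.3600
beam 2: φ=0°, α=300°
  direction (0.5000, -0.8660); cell (2,6); t to first gridline: x 0.5400, y 0.7852 (then +2.0000 / +1.1547)
    (3,6) via x @ 0.5400
    (3,5) via y @ 0.7852
    (3,4) via y @ 1.9399
    (4,4) via x @ 2.5400  # hit
  → r_2 = 2.5400
beam 3: φ=90°, α=30°
  direction (0.8660, 0.5000); cell (2,6); t to first gridline: x 0.3118, y 0.6400 (then +1.1547 / +2.0000)
    (3,6) via x @ 0.3118
    (3,7) via y @ 0.6400  # hit
  → r_3 = 0.6400

ranges = [1.3600, 2.5400, 0.6400]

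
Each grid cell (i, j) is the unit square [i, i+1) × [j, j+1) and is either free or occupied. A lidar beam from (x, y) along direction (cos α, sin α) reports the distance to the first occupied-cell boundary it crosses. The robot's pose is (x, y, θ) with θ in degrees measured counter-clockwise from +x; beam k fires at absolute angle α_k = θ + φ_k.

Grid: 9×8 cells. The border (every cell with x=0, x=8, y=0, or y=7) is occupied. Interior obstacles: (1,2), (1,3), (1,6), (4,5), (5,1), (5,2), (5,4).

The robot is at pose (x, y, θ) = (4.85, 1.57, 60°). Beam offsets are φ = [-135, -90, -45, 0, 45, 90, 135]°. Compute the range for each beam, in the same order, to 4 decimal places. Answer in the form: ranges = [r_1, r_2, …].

beam 1: φ=-135°, α=285°
  cosα=0.2588 sinα=-0.9659 | (4,1) | tMaxX 0.5796 tMaxY 0.5901 | tΔX 3.8637 tΔY 1.0353
    t=0.5796 [x] (5,1) — stop
  → r_1 = 0.5796
beam 2: φ=-90°, α=330°
  cosα=0.8660 sinα=-0.5000 | (4,1) | tMaxX 0.1732 tMaxY 1.1400 | tΔX 1.1547 tΔY 2.0000
    t=0.1732 [x] (5,1) — stop
  → r_2 = 0.1732
beam 3: φ=-45°, α=15°
  cosα=0.9659 sinα=0.2588 | (4,1) | tMaxX 0.1553 tMaxY 1.6614 | tΔX 1.0353 tΔY 3.8637
    t=0.1553 [x] (5,1) — stop
  → r_3 = 0.1553
beam 4: φ=0°, α=60°
  cosα=0.5000 sinα=0.8660 | (4,1) | tMaxX 0.3000 tMaxY 0.4965 | tΔX 2.0000 tΔY 1.1547
    t=0.3000 [x] (5,1) — stop
  → r_4 = 0.3000
beam 5: φ=45°, α=105°
  cosα=-0.2588 sinα=0.9659 | (4,1) | tMaxX 3.2841 tMaxY 0.4452 | tΔX 3.8637 tΔY 1.0353
    t=0.4452 [y] (4,2)
    t=1.4804 [y] (4,3)
    t=2.5157 [y] (4,4)
    t=3.2841 [x] (3,4)
    t=3.5510 [y] (3,5)
    t=4.5863 [y] (3,6)
    t=5.6215 [y] (3,7) — stop
  → r_5 = 5.6215
beam 6: φ=90°, α=150°
  cosα=-0.8660 sinα=0.5000 | (4,1) | tMaxX 0.9815 tMaxY 0.8600 | tΔX 1.1547 tΔY 2.0000
    t=0.8600 [y] (4,2)
    t=0.9815 [x] (3,2)
    t=2.1362 [x] (2,2)
    t=2.8600 [y] (2,3)
    t=3.2909 [x] (1,3) — stop
  → r_6 = 3.2909
beam 7: φ=135°, α=195°
  cosα=-0.9659 sinα=-0.2588 | (4,1) | tMaxX 0.8800 tMaxY 2.2023 | tΔX 1.0353 tΔY 3.8637
    t=0.8800 [x] (3,1)
    t=1.9153 [x] (2,1)
    t=2.2023 [y] (2,0) — stop
  → r_7 = 2.2023

ranges = [0.5796, 0.1732, 0.1553, 0.3000, 5.6215, 3.2909, 2.2023]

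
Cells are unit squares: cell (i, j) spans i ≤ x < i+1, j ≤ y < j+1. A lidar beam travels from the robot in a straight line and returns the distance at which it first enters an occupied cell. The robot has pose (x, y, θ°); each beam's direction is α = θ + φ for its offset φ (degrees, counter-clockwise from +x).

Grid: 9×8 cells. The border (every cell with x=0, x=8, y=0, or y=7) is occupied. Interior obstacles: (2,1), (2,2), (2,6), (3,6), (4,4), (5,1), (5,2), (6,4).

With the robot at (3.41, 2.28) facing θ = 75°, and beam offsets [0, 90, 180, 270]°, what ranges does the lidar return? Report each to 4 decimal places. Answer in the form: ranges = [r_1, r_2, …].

ranges = [2.2796, 0.4245, 1.3252, 1.6461]

beam 1: φ=0°, α=75°
  direction (0.2588, 0.9659); cell (3,2); t to first gridline: x 2.2796, y 0.7454 (then +3.8637 / +1.0353)
    (3,3) via y @ 0.7454
    (3,4) via y @ 1.7807
    (4,4) via x @ 2.2796  # hit
  → r_1 = 2.2796
beam 2: φ=90°, α=165°
  direction (-0.9659, 0.2588); cell (3,2); t to first gridline: x 0.4245, y 2.7819 (then +1.0353 / +3.8637)
    (2,2) via x @ 0.4245  # hit
  → r_2 = 0.4245
beam 3: φ=180°, α=255°
  direction (-0.2588, -0.9659); cell (3,2); t to first gridline: x 1.5841, y 0.2899 (then +3.8637 / +1.0353)
    (3,1) via y @ 0.2899
    (3,0) via y @ 1.3252  # hit
  → r_3 = 1.3252
beam 4: φ=270°, α=345°
  direction (0.9659, -0.2588); cell (3,2); t to first gridline: x 0.6108, y 1.0818 (then +1.0353 / +3.8637)
    (4,2) via x @ 0.6108
    (4,1) via y @ 1.0818
    (5,1) via x @ 1.6461  # hit
  → r_4 = 1.6461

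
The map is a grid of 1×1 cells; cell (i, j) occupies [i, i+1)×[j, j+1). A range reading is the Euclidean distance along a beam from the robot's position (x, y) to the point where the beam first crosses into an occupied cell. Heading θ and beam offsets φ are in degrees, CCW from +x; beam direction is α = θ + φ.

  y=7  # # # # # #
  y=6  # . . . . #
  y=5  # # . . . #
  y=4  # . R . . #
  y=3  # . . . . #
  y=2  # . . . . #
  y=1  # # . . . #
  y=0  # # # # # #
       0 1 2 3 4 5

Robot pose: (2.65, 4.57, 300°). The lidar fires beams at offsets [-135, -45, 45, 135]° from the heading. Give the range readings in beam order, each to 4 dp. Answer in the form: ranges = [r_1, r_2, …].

beam 1: φ=-135°, α=165°
  dir = (cos 165°, sin 165°) = (-0.9659, 0.2588); from cell (2,4)
  next x-line at t=0.6729, next y-line at t=1.6614; Δt_x=1.0353, Δt_y=3.8637
    x: enter (1,4) at t=0.6729
    y: enter (1,5) at t=1.6614 ← occupied
  → r_1 = 1.6614
beam 2: φ=-45°, α=255°
  dir = (cos 255°, sin 255°) = (-0.2588, -0.9659); from cell (2,4)
  next x-line at t=2.5114, next y-line at t=0.5901; Δt_x=3.8637, Δt_y=1.0353
    y: enter (2,3) at t=0.5901
    y: enter (2,2) at t=1.6254
    x: enter (1,2) at t=2.5114
    y: enter (1,1) at t=2.6607 ← occupied
  → r_2 = 2.6607
beam 3: φ=45°, α=345°
  dir = (cos 345°, sin 345°) = (0.9659, -0.2588); from cell (2,4)
  next x-line at t=0.3623, next y-line at t=2.2023; Δt_x=1.0353, Δt_y=3.8637
    x: enter (3,4) at t=0.3623
    x: enter (4,4) at t=1.3976
    y: enter (4,3) at t=2.2023
    x: enter (5,3) at t=2.4329 ← occupied
  → r_3 = 2.4329
beam 4: φ=135°, α=75°
  dir = (cos 75°, sin 75°) = (0.2588, 0.9659); from cell (2,4)
  next x-line at t=1.3523, next y-line at t=0.4452; Δt_x=3.8637, Δt_y=1.0353
    y: enter (2,5) at t=0.4452
    x: enter (3,5) at t=1.3523
    y: enter (3,6) at t=1.4804
    y: enter (3,7) at t=2.5157 ← occupied
  → r_4 = 2.5157

ranges = [1.6614, 2.6607, 2.4329, 2.5157]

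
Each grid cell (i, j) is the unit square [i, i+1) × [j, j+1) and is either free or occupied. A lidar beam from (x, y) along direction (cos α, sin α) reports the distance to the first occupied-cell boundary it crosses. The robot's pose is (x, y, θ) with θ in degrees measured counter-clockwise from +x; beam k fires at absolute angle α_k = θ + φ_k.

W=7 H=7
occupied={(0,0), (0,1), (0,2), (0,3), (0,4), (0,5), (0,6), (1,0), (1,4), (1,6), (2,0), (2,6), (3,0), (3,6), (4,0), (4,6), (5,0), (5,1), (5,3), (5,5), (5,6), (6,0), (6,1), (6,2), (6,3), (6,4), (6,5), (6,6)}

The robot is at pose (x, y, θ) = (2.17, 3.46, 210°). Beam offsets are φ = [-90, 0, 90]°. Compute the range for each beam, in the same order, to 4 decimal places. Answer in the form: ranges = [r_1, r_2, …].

beam 1: φ=-90°, α=120°
  dir = (cos 120°, sin 120°) = (-0.5000, 0.8660); from cell (2,3)
  next x-line at t=0.3400, next y-line at t=0.6235; Δt_x=2.0000, Δt_y=1.1547
    x: enter (1,3) at t=0.3400
    y: enter (1,4) at t=0.6235 ← occupied
  → r_1 = 0.6235
beam 2: φ=0°, α=210°
  dir = (cos 210°, sin 210°) = (-0.8660, -0.5000); from cell (2,3)
  next x-line at t=0.1963, next y-line at t=0.9200; Δt_x=1.1547, Δt_y=2.0000
    x: enter (1,3) at t=0.1963
    y: enter (1,2) at t=0.9200
    x: enter (0,2) at t=1.3510 ← occupied
  → r_2 = 1.3510
beam 3: φ=90°, α=300°
  dir = (cos 300°, sin 300°) = (0.5000, -0.8660); from cell (2,3)
  next x-line at t=1.6600, next y-line at t=0.5312; Δt_x=2.0000, Δt_y=1.1547
    y: enter (2,2) at t=0.5312
    x: enter (3,2) at t=1.6600
    y: enter (3,1) at t=1.6859
    y: enter (3,0) at t=2.8406 ← occupied
  → r_3 = 2.8406

ranges = [0.6235, 1.3510, 2.8406]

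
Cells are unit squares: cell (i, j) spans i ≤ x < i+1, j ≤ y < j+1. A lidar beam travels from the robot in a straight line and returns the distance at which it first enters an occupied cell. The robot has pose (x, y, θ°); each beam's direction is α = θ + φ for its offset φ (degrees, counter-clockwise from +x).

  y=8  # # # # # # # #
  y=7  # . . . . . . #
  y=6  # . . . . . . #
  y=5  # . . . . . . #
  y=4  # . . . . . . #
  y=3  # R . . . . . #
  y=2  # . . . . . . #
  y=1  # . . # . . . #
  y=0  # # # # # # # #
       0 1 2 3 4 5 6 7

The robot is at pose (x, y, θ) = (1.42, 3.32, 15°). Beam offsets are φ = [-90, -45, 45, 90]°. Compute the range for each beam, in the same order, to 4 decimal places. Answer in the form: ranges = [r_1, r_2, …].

beam 1: φ=-90°, α=285°
  dir = (cos 285°, sin 285°) = (0.2588, -0.9659); from cell (1,3)
  next x-line at t=2.2409, next y-line at t=0.3313; Δt_x=3.8637, Δt_y=1.0353
    y: enter (1,2) at t=0.3313
    y: enter (1,1) at t=1.3666
    x: enter (2,1) at t=2.2409
    y: enter (2,0) at t=2.4018 ← occupied
  → r_1 = 2.4018
beam 2: φ=-45°, α=330°
  dir = (cos 330°, sin 330°) = (0.8660, -0.5000); from cell (1,3)
  next x-line at t=0.6697, next y-line at t=0.6400; Δt_x=1.1547, Δt_y=2.0000
    y: enter (1,2) at t=0.6400
    x: enter (2,2) at t=0.6697
    x: enter (3,2) at t=1.8244
    y: enter (3,1) at t=2.6400 ← occupied
  → r_2 = 2.6400
beam 3: φ=45°, α=60°
  dir = (cos 60°, sin 60°) = (0.5000, 0.8660); from cell (1,3)
  next x-line at t=1.1600, next y-line at t=0.7852; Δt_x=2.0000, Δt_y=1.1547
    y: enter (1,4) at t=0.7852
    x: enter (2,4) at t=1.1600
    y: enter (2,5) at t=1.9399
    y: enter (2,6) at t=3.0946
    x: enter (3,6) at t=3.1600
    y: enter (3,7) at t=4.2493
    x: enter (4,7) at t=5.1600
    y: enter (4,8) at t=5.4040 ← occupied
  → r_3 = 5.4040
beam 4: φ=90°, α=105°
  dir = (cos 105°, sin 105°) = (-0.2588, 0.9659); from cell (1,3)
  next x-line at t=1.6228, next y-line at t=0.7040; Δt_x=3.8637, Δt_y=1.0353
    y: enter (1,4) at t=0.7040
    x: enter (0,4) at t=1.6228 ← occupied
  → r_4 = 1.6228

ranges = [2.4018, 2.6400, 5.4040, 1.6228]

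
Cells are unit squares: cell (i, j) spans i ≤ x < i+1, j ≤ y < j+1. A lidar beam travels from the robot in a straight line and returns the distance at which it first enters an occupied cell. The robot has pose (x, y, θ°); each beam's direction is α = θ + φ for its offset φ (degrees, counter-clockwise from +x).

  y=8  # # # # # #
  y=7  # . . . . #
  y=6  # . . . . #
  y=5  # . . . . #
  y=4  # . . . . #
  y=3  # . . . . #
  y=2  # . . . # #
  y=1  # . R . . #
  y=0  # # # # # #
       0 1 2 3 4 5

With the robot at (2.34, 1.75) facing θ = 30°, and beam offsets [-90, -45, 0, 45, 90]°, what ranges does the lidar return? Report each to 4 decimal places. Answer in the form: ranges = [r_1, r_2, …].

beam 1: φ=-90°, α=300°
  direction (0.5000, -0.8660); cell (2,1); t to first gridline: x 1.3200, y 0.8660 (then +2.0000 / +1.1547)
    (2,0) via y @ 0.8660  # hit
  → r_1 = 0.8660
beam 2: φ=-45°, α=345°
  direction (0.9659, -0.2588); cell (2,1); t to first gridline: x 0.6833, y 2.8978 (then +1.0353 / +3.8637)
    (3,1) via x @ 0.6833
    (4,1) via x @ 1.7186
    (5,1) via x @ 2.7538  # hit
  → r_2 = 2.7538
beam 3: φ=0°, α=30°
  direction (0.8660, 0.5000); cell (2,1); t to first gridline: x 0.7621, y 0.5000 (then +1.1547 / +2.0000)
    (2,2) via y @ 0.5000
    (3,2) via x @ 0.7621
    (4,2) via x @ 1.9168  # hit
  → r_3 = 1.9168
beam 4: φ=45°, α=75°
  direction (0.2588, 0.9659); cell (2,1); t to first gridline: x 2.5500, y 0.2588 (then +3.8637 / +1.0353)
    (2,2) via y @ 0.2588
    (2,3) via y @ 1.2941
    (2,4) via y @ 2.3294
    (3,4) via x @ 2.5500
    (3,5) via y @ 3.3646
    (3,6) via y @ 4.3999
    (3,7) via y @ 5.4352
    (4,7) via x @ 6.4137
    (4,8) via y @ 6.4705  # hit
  → r_4 = 6.4705
beam 5: φ=90°, α=120°
  direction (-0.5000, 0.8660); cell (2,1); t to first gridline: x 0.6800, y 0.2887 (then +2.0000 / +1.1547)
    (2,2) via y @ 0.2887
    (1,2) via x @ 0.6800
    (1,3) via y @ 1.4434
    (1,4) via y @ 2.5981
    (0,4) via x @ 2.6800  # hit
  → r_5 = 2.6800

ranges = [0.8660, 2.7538, 1.9168, 6.4705, 2.6800]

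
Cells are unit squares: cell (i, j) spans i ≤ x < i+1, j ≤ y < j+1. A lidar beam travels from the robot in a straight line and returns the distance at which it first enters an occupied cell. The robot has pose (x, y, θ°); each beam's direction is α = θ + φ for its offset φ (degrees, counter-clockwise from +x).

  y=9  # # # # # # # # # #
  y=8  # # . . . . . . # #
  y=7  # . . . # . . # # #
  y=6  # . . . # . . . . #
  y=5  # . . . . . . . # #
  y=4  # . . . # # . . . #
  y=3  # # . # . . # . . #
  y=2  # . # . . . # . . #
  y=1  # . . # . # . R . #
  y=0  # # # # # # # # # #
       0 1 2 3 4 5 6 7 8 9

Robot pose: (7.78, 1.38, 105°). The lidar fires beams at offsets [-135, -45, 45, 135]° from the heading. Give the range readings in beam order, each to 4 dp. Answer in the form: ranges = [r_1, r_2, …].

beam 1: φ=-135°, α=330°
  cosα=0.8660 sinα=-0.5000 | (7,1) | tMaxX 0.2540 tMaxY 0.7600 | tΔX 1.1547 tΔY 2.0000
    t=0.2540 [x] (8,1)
    t=0.7600 [y] (8,0) — stop
  → r_1 = 0.7600
beam 2: φ=-45°, α=60°
  cosα=0.5000 sinα=0.8660 | (7,1) | tMaxX 0.4400 tMaxY 0.7159 | tΔX 2.0000 tΔY 1.1547
    t=0.4400 [x] (8,1)
    t=0.7159 [y] (8,2)
    t=1.8706 [y] (8,3)
    t=2.4400 [x] (9,3) — stop
  → r_2 = 2.4400
beam 3: φ=45°, α=150°
  cosα=-0.8660 sinα=0.5000 | (7,1) | tMaxX 0.9007 tMaxY 1.2400 | tΔX 1.1547 tΔY 2.0000
    t=0.9007 [x] (6,1)
    t=1.2400 [y] (6,2) — stop
  → r_3 = 1.2400
beam 4: φ=135°, α=240°
  cosα=-0.5000 sinα=-0.8660 | (7,1) | tMaxX 1.5600 tMaxY 0.4388 | tΔX 2.0000 tΔY 1.1547
    t=0.4388 [y] (7,0) — stop
  → r_4 = 0.4388

ranges = [0.7600, 2.4400, 1.2400, 0.4388]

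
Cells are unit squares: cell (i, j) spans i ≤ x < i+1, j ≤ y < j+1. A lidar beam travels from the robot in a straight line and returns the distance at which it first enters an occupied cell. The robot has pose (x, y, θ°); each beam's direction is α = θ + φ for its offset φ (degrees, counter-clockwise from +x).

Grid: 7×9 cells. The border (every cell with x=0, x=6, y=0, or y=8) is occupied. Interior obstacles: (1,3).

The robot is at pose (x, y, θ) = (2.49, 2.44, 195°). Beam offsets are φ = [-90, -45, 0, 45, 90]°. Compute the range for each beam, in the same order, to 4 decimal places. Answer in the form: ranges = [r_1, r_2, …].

ranges = [5.7561, 1.1200, 1.5426, 1.6628, 1.4908]

beam 1: φ=-90°, α=105°
  d=(-0.2588,0.9659)  start (2,2)  tX=1.8932 tY=0.5798  stride 1/|dx|=3.8637 1/|dy|=1.0353
    cross y-line → (2,3), t=0.5798
    cross y-line → (2,4), t=1.6150
    cross x-line → (1,4), t=1.8932
    cross y-line → (1,5), t=2.6503
    cross y-line → (1,6), t=3.6856
    cross y-line → (1,7), t=4.7209
    cross y-line → (1,8), t=5.7561 (wall)
  → r_1 = 5.7561
beam 2: φ=-45°, α=150°
  d=(-0.8660,0.5000)  start (2,2)  tX=0.5658 tY=1.1200  stride 1/|dx|=1.1547 1/|dy|=2.0000
    cross x-line → (1,2), t=0.5658
    cross y-line → (1,3), t=1.1200 (wall)
  → r_2 = 1.1200
beam 3: φ=0°, α=195°
  d=(-0.9659,-0.2588)  start (2,2)  tX=0.5073 tY=1.7000  stride 1/|dx|=1.0353 1/|dy|=3.8637
    cross x-line → (1,2), t=0.5073
    cross x-line → (0,2), t=1.5426 (wall)
  → r_3 = 1.5426
beam 4: φ=45°, α=240°
  d=(-0.5000,-0.8660)  start (2,2)  tX=0.9800 tY=0.5081  stride 1/|dx|=2.0000 1/|dy|=1.1547
    cross y-line → (2,1), t=0.5081
    cross x-line → (1,1), t=0.9800
    cross y-line → (1,0), t=1.6628 (wall)
  → r_4 = 1.6628
beam 5: φ=90°, α=285°
  d=(0.2588,-0.9659)  start (2,2)  tX=1.9705 tY=0.4555  stride 1/|dx|=3.8637 1/|dy|=1.0353
    cross y-line → (2,1), t=0.4555
    cross y-line → (2,0), t=1.4908 (wall)
  → r_5 = 1.4908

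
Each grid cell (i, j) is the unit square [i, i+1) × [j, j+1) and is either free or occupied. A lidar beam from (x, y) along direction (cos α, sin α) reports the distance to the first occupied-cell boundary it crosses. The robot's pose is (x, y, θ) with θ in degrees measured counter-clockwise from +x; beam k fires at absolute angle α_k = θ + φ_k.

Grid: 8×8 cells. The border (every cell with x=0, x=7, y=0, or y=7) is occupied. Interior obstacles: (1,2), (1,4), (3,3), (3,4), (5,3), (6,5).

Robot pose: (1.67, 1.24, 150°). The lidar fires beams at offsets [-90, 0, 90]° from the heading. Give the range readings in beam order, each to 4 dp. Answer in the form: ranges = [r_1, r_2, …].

ranges = [2.6600, 0.7736, 0.2771]

beam 1: φ=-90°, α=60°
  direction (0.5000, 0.8660); cell (1,1); t to first gridline: x 0.6600, y 0.8776 (then +2.0000 / +1.1547)
    (2,1) via x @ 0.6600
    (2,2) via y @ 0.8776
    (2,3) via y @ 2.0323
    (3,3) via x @ 2.6600  # hit
  → r_1 = 2.6600
beam 2: φ=0°, α=150°
  direction (-0.8660, 0.5000); cell (1,1); t to first gridline: x 0.7736, y 1.5200 (then +1.1547 / +2.0000)
    (0,1) via x @ 0.7736  # hit
  → r_2 = 0.7736
beam 3: φ=90°, α=240°
  direction (-0.5000, -0.8660); cell (1,1); t to first gridline: x 1.3400, y 0.2771 (then +2.0000 / +1.1547)
    (1,0) via y @ 0.2771  # hit
  → r_3 = 0.2771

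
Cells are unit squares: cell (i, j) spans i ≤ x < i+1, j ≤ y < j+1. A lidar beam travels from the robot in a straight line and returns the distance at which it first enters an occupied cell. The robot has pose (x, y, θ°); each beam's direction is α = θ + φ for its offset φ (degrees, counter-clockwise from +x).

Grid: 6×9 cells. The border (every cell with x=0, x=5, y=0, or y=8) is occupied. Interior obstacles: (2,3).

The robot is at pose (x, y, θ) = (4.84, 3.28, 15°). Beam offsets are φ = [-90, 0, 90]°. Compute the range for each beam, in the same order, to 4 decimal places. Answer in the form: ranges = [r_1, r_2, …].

ranges = [0.6182, 0.1656, 4.8865]

beam 1: φ=-90°, α=285°
  dir = (cos 285°, sin 285°) = (0.2588, -0.9659); from cell (4,3)
  next x-line at t=0.6182, next y-line at t=0.2899; Δt_x=3.8637, Δt_y=1.0353
    y: enter (4,2) at t=0.2899
    x: enter (5,2) at t=0.6182 ← occupied
  → r_1 = 0.6182
beam 2: φ=0°, α=15°
  dir = (cos 15°, sin 15°) = (0.9659, 0.2588); from cell (4,3)
  next x-line at t=0.1656, next y-line at t=2.7819; Δt_x=1.0353, Δt_y=3.8637
    x: enter (5,3) at t=0.1656 ← occupied
  → r_2 = 0.1656
beam 3: φ=90°, α=105°
  dir = (cos 105°, sin 105°) = (-0.2588, 0.9659); from cell (4,3)
  next x-line at t=3.2455, next y-line at t=0.7454; Δt_x=3.8637, Δt_y=1.0353
    y: enter (4,4) at t=0.7454
    y: enter (4,5) at t=1.7807
    y: enter (4,6) at t=2.8160
    x: enter (3,6) at t=3.2455
    y: enter (3,7) at t=3.8512
    y: enter (3,8) at t=4.8865 ← occupied
  → r_3 = 4.8865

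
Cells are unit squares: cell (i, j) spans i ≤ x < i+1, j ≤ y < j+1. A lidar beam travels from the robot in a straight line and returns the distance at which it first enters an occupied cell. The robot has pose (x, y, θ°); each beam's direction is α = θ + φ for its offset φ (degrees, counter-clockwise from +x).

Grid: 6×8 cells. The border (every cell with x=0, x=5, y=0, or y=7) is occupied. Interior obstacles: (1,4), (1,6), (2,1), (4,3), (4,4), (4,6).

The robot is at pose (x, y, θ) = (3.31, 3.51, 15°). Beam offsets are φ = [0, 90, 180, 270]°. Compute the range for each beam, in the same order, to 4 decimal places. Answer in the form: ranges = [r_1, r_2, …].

ranges = [0.7143, 3.6131, 2.3915, 2.5985]

beam 1: φ=0°, α=15°
  d=(0.9659,0.2588)  start (3,3)  tX=0.7143 tY=1.8932  stride 1/|dx|=1.0353 1/|dy|=3.8637
    cross x-line → (4,3), t=0.7143 (wall)
  → r_1 = 0.7143
beam 2: φ=90°, α=105°
  d=(-0.2588,0.9659)  start (3,3)  tX=1.1977 tY=0.5073  stride 1/|dx|=3.8637 1/|dy|=1.0353
    cross y-line → (3,4), t=0.5073
    cross x-line → (2,4), t=1.1977
    cross y-line → (2,5), t=1.5426
    cross y-line → (2,6), t=2.5778
    cross y-line → (2,7), t=3.6131 (wall)
  → r_2 = 3.6131
beam 3: φ=180°, α=195°
  d=(-0.9659,-0.2588)  start (3,3)  tX=0.3209 tY=1.9705  stride 1/|dx|=1.0353 1/|dy|=3.8637
    cross x-line → (2,3), t=0.3209
    cross x-line → (1,3), t=1.3562
    cross y-line → (1,2), t=1.9705
    cross x-line → (0,2), t=2.3915 (wall)
  → r_3 = 2.3915
beam 4: φ=270°, α=285°
  d=(0.2588,-0.9659)  start (3,3)  tX=2.6660 tY=0.5280  stride 1/|dx|=3.8637 1/|dy|=1.0353
    cross y-line → (3,2), t=0.5280
    cross y-line → (3,1), t=1.5633
    cross y-line → (3,0), t=2.5985 (wall)
  → r_4 = 2.5985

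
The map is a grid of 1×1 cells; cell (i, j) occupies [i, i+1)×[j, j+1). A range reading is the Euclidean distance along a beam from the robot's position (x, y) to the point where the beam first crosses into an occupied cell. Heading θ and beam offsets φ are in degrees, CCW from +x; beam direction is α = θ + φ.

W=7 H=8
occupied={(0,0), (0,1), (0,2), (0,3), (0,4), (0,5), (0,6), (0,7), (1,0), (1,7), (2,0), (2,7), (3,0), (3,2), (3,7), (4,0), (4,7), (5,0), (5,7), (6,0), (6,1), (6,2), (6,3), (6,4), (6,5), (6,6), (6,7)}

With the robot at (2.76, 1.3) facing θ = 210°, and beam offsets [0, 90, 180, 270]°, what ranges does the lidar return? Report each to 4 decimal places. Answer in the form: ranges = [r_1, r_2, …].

ranges = [0.6000, 0.3464, 1.4000, 3.5200]

beam 1: φ=0°, α=210°
  direction (-0.8660, -0.5000); cell (2,1); t to first gridline: x 0.8776, y 0.6000 (then +1.1547 / +2.0000)
    (2,0) via y @ 0.6000  # hit
  → r_1 = 0.6000
beam 2: φ=90°, α=300°
  direction (0.5000, -0.8660); cell (2,1); t to first gridline: x 0.4800, y 0.3464 (then +2.0000 / +1.1547)
    (2,0) via y @ 0.3464  # hit
  → r_2 = 0.3464
beam 3: φ=180°, α=30°
  direction (0.8660, 0.5000); cell (2,1); t to first gridline: x 0.2771, y 1.4000 (then +1.1547 / +2.0000)
    (3,1) via x @ 0.2771
    (3,2) via y @ 1.4000  # hit
  → r_3 = 1.4000
beam 4: φ=270°, α=120°
  direction (-0.5000, 0.8660); cell (2,1); t to first gridline: x 1.5200, y 0.8083 (then +2.0000 / +1.1547)
    (2,2) via y @ 0.8083
    (1,2) via x @ 1.5200
    (1,3) via y @ 1.9630
    (1,4) via y @ 3.1177
    (0,4) via x @ 3.5200  # hit
  → r_4 = 3.5200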